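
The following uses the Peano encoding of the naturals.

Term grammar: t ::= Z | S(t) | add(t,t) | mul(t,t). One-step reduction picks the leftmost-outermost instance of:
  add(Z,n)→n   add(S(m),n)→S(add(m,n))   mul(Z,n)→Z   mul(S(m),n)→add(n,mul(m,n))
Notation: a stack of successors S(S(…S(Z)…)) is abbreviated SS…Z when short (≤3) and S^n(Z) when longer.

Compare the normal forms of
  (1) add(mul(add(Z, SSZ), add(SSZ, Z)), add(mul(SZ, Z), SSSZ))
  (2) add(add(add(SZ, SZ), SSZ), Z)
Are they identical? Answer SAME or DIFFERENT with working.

Answer: DIFFERENT — A ⇓ S^7(Z), B ⇓ S^4(Z)

Derivation:
Term A:
  start: add(mul(add(Z, SSZ), add(SSZ, Z)), add(mul(SZ, Z), SSSZ))
  →1  add(mul(SSZ, add(SSZ, Z)), add(mul(SZ, Z), SSSZ))
  →2  add(add(add(SSZ, Z), mul(SZ, add(SSZ, Z))), add(mul(SZ, Z), SSSZ))
  →3  add(add(S(add(SZ, Z)), mul(SZ, add(SSZ, Z))), add(mul(SZ, Z), SSSZ))
  →4  add(S(add(add(SZ, Z), mul(SZ, add(SSZ, Z)))), add(mul(SZ, Z), SSSZ))
  →5  S(add(add(add(SZ, Z), mul(SZ, add(SSZ, Z))), add(mul(SZ, Z), SSSZ)))
  →6  S(add(add(S(add(Z, Z)), mul(SZ, add(SSZ, Z))), add(mul(SZ, Z), SSSZ)))
  →7  S(add(S(add(add(Z, Z), mul(SZ, add(SSZ, Z)))), add(mul(SZ, Z), SSSZ)))
  →8  S(S(add(add(add(Z, Z), mul(SZ, add(SSZ, Z))), add(mul(SZ, Z), SSSZ))))
  →9  S(S(add(add(Z, mul(SZ, add(SSZ, Z))), add(mul(SZ, Z), SSSZ))))
  →10  S(S(add(mul(SZ, add(SSZ, Z)), add(mul(SZ, Z), SSSZ))))
  →11  S(S(add(add(add(SSZ, Z), mul(Z, add(SSZ, Z))), add(mul(SZ, Z), SSSZ))))
  →12  S(S(add(add(S(add(SZ, Z)), mul(Z, add(SSZ, Z))), add(mul(SZ, Z), SSSZ))))
  →13  S(S(add(S(add(add(SZ, Z), mul(Z, add(SSZ, Z)))), add(mul(SZ, Z), SSSZ))))
  →14  S(S(S(add(add(add(SZ, Z), mul(Z, add(SSZ, Z))), add(mul(SZ, Z), SSSZ)))))
  →15  S(S(S(add(add(S(add(Z, Z)), mul(Z, add(SSZ, Z))), add(mul(SZ, Z), SSSZ)))))
  →16  S(S(S(add(S(add(add(Z, Z), mul(Z, add(SSZ, Z)))), add(mul(SZ, Z), SSSZ)))))
  →17  S(S(S(S(add(add(add(Z, Z), mul(Z, add(SSZ, Z))), add(mul(SZ, Z), SSSZ))))))
  →18  S(S(S(S(add(add(Z, mul(Z, add(SSZ, Z))), add(mul(SZ, Z), SSSZ))))))
  →19  S(S(S(S(add(mul(Z, add(SSZ, Z)), add(mul(SZ, Z), SSSZ))))))
  →20  S(S(S(S(add(Z, add(mul(SZ, Z), SSSZ))))))
  →21  S(S(S(S(add(mul(SZ, Z), SSSZ)))))
  →22  S(S(S(S(add(add(Z, mul(Z, Z)), SSSZ)))))
  →23  S(S(S(S(add(mul(Z, Z), SSSZ)))))
  →24  S(S(S(S(add(Z, SSSZ)))))
  →25  S^7(Z)

Term B:
  start: add(add(add(SZ, SZ), SSZ), Z)
  →1  add(add(S(add(Z, SZ)), SSZ), Z)
  →2  add(S(add(add(Z, SZ), SSZ)), Z)
  →3  S(add(add(add(Z, SZ), SSZ), Z))
  →4  S(add(add(SZ, SSZ), Z))
  →5  S(add(S(add(Z, SSZ)), Z))
  →6  S(S(add(add(Z, SSZ), Z)))
  →7  S(S(add(SSZ, Z)))
  →8  S(S(S(add(SZ, Z))))
  →9  S(S(S(S(add(Z, Z)))))
  →10  S^4(Z)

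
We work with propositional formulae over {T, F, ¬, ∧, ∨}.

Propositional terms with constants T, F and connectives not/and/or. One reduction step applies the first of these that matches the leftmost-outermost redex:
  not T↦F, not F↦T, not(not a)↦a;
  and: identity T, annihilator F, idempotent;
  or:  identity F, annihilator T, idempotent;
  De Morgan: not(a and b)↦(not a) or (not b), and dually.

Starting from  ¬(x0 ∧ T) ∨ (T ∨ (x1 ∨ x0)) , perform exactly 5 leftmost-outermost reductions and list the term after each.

Answer: after 5 steps: T

Derivation:
  start: ¬(x0 ∧ T) ∨ (T ∨ (x1 ∨ x0))
  [1] (¬x0 ∨ ¬T) ∨ (T ∨ (x1 ∨ x0))
  [2] (¬x0 ∨ F) ∨ (T ∨ (x1 ∨ x0))
  [3] ¬x0 ∨ (T ∨ (x1 ∨ x0))
  [4] ¬x0 ∨ T
  [5] T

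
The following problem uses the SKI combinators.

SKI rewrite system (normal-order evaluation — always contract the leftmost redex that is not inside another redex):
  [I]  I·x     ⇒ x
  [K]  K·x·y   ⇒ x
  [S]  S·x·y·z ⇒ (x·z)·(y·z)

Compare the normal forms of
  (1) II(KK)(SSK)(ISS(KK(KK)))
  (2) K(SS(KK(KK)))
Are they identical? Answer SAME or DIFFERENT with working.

Answer: SAME — A ⇓ K(SSK), B ⇓ K(SSK)

Derivation:
Term A:
  start: II(KK)(SSK)(ISS(KK(KK)))
  [1] I(KK)(SSK)(ISS(KK(KK)))
  [2] KK(SSK)(ISS(KK(KK)))
  [3] K(ISS(KK(KK)))
  [4] K(SS(KK(KK)))
  [5] K(SSK)

Term B:
  start: K(SS(KK(KK)))
  [1] K(SSK)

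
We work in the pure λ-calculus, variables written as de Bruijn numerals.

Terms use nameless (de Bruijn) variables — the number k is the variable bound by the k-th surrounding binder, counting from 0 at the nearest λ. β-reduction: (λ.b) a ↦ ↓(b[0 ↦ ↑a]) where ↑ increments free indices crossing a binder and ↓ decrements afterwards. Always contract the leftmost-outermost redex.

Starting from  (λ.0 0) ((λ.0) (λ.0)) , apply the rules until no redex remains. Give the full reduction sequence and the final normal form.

Answer: normal form = λ.0  (in 4 steps)

Working:
  start: (λ.0 0) ((λ.0) (λ.0))
  [1] (λ.0) (λ.0) ((λ.0) (λ.0))
  [2] (λ.0) ((λ.0) (λ.0))
  [3] (λ.0) (λ.0)
  [4] λ.0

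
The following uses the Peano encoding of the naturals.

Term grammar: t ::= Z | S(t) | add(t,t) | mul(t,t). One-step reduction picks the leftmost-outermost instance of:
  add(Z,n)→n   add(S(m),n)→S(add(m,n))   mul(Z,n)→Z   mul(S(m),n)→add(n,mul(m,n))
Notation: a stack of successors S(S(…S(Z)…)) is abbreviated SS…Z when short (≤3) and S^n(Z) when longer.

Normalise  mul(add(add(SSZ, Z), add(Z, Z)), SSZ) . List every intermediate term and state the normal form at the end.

Answer: normal form = S^4(Z)  (in 16 steps)

Reduction:
  start: mul(add(add(SSZ, Z), add(Z, Z)), SSZ)
  step 1: mul(add(S(add(SZ, Z)), add(Z, Z)), SSZ)
  step 2: mul(S(add(add(SZ, Z), add(Z, Z))), SSZ)
  step 3: add(SSZ, mul(add(add(SZ, Z), add(Z, Z)), SSZ))
  step 4: S(add(SZ, mul(add(add(SZ, Z), add(Z, Z)), SSZ)))
  step 5: S(S(add(Z, mul(add(add(SZ, Z), add(Z, Z)), SSZ))))
  step 6: S(S(mul(add(add(SZ, Z), add(Z, Z)), SSZ)))
  step 7: S(S(mul(add(S(add(Z, Z)), add(Z, Z)), SSZ)))
  step 8: S(S(mul(S(add(add(Z, Z), add(Z, Z))), SSZ)))
  step 9: S(S(add(SSZ, mul(add(add(Z, Z), add(Z, Z)), SSZ))))
  step 10: S(S(S(add(SZ, mul(add(add(Z, Z), add(Z, Z)), SSZ)))))
  step 11: S(S(S(S(add(Z, mul(add(add(Z, Z), add(Z, Z)), SSZ))))))
  step 12: S(S(S(S(mul(add(add(Z, Z), add(Z, Z)), SSZ)))))
  step 13: S(S(S(S(mul(add(Z, add(Z, Z)), SSZ)))))
  step 14: S(S(S(S(mul(add(Z, Z), SSZ)))))
  step 15: S(S(S(S(mul(Z, SSZ)))))
  step 16: S^4(Z)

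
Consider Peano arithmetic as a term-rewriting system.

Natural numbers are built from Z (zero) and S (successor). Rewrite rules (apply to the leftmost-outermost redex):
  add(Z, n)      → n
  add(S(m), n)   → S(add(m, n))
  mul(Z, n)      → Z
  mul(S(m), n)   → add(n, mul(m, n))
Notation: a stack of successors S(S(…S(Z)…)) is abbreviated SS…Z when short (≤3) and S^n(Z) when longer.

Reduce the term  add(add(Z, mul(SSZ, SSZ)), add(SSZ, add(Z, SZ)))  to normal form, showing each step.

Answer: normal form = S^7(Z)  (in 19 steps)

Reduction:
  start: add(add(Z, mul(SSZ, SSZ)), add(SSZ, add(Z, SZ)))
  [1] add(mul(SSZ, SSZ), add(SSZ, add(Z, SZ)))
  [2] add(add(SSZ, mul(SZ, SSZ)), add(SSZ, add(Z, SZ)))
  [3] add(S(add(SZ, mul(SZ, SSZ))), add(SSZ, add(Z, SZ)))
  [4] S(add(add(SZ, mul(SZ, SSZ)), add(SSZ, add(Z, SZ))))
  [5] S(add(S(add(Z, mul(SZ, SSZ))), add(SSZ, add(Z, SZ))))
  [6] S(S(add(add(Z, mul(SZ, SSZ)), add(SSZ, add(Z, SZ)))))
  [7] S(S(add(mul(SZ, SSZ), add(SSZ, add(Z, SZ)))))
  [8] S(S(add(add(SSZ, mul(Z, SSZ)), add(SSZ, add(Z, SZ)))))
  [9] S(S(add(S(add(SZ, mul(Z, SSZ))), add(SSZ, add(Z, SZ)))))
  [10] S(S(S(add(add(SZ, mul(Z, SSZ)), add(SSZ, add(Z, SZ))))))
  [11] S(S(S(add(S(add(Z, mul(Z, SSZ))), add(SSZ, add(Z, SZ))))))
  [12] S(S(S(S(add(add(Z, mul(Z, SSZ)), add(SSZ, add(Z, SZ)))))))
  [13] S(S(S(S(add(mul(Z, SSZ), add(SSZ, add(Z, SZ)))))))
  [14] S(S(S(S(add(Z, add(SSZ, add(Z, SZ)))))))
  [15] S(S(S(S(add(SSZ, add(Z, SZ))))))
  [16] S(S(S(S(S(add(SZ, add(Z, SZ)))))))
  [17] S(S(S(S(S(S(add(Z, add(Z, SZ))))))))
  [18] S(S(S(S(S(S(add(Z, SZ)))))))
  [19] S^7(Z)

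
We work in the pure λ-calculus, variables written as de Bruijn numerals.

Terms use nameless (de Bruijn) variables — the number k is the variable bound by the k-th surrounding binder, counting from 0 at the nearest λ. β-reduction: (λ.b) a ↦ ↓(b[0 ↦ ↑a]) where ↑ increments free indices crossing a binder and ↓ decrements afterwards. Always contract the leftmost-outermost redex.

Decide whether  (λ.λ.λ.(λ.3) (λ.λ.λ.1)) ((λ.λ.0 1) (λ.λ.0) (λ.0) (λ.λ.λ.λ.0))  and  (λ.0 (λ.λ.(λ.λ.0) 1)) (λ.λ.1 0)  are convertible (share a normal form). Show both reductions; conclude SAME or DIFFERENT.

Term A:
  start: (λ.λ.λ.(λ.3) (λ.λ.λ.1)) ((λ.λ.0 1) (λ.λ.0) (λ.0) (λ.λ.λ.λ.0))
  →1  λ.λ.(λ.(λ.λ.0 1) (λ.λ.0) (λ.0) (λ.λ.λ.λ.0)) (λ.λ.λ.1)
  →2  λ.λ.(λ.λ.0 1) (λ.λ.0) (λ.0) (λ.λ.λ.λ.0)
  →3  λ.λ.(λ.0 (λ.λ.0)) (λ.0) (λ.λ.λ.λ.0)
  →4  λ.λ.(λ.0) (λ.λ.0) (λ.λ.λ.λ.0)
  →5  λ.λ.(λ.λ.0) (λ.λ.λ.λ.0)
  →6  λ.λ.λ.0

Term B:
  start: (λ.0 (λ.λ.(λ.λ.0) 1)) (λ.λ.1 0)
  →1  (λ.λ.1 0) (λ.λ.(λ.λ.0) 1)
  →2  λ.(λ.λ.(λ.λ.0) 1) 0
  →3  λ.λ.(λ.λ.0) 1
  →4  λ.λ.λ.0

Answer: SAME — A ⇓ λ.λ.λ.0, B ⇓ λ.λ.λ.0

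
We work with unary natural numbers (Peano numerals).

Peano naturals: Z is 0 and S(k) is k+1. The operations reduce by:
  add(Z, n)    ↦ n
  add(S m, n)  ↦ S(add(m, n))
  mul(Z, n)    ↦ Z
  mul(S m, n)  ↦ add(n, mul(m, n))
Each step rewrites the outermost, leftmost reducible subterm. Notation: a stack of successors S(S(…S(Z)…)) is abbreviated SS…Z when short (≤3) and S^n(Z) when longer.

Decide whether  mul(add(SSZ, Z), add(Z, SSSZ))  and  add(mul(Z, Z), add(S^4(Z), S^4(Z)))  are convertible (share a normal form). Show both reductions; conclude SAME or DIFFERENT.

Term A:
  start: mul(add(SSZ, Z), add(Z, SSSZ))
  [1] mul(S(add(SZ, Z)), add(Z, SSSZ))
  [2] add(add(Z, SSSZ), mul(add(SZ, Z), add(Z, SSSZ)))
  [3] add(SSSZ, mul(add(SZ, Z), add(Z, SSSZ)))
  [4] S(add(SSZ, mul(add(SZ, Z), add(Z, SSSZ))))
  [5] S(S(add(SZ, mul(add(SZ, Z), add(Z, SSSZ)))))
  [6] S(S(S(add(Z, mul(add(SZ, Z), add(Z, SSSZ))))))
  [7] S(S(S(mul(add(SZ, Z), add(Z, SSSZ)))))
  [8] S(S(S(mul(S(add(Z, Z)), add(Z, SSSZ)))))
  [9] S(S(S(add(add(Z, SSSZ), mul(add(Z, Z), add(Z, SSSZ))))))
  [10] S(S(S(add(SSSZ, mul(add(Z, Z), add(Z, SSSZ))))))
  [11] S(S(S(S(add(SSZ, mul(add(Z, Z), add(Z, SSSZ)))))))
  [12] S(S(S(S(S(add(SZ, mul(add(Z, Z), add(Z, SSSZ))))))))
  [13] S(S(S(S(S(S(add(Z, mul(add(Z, Z), add(Z, SSSZ)))))))))
  [14] S(S(S(S(S(S(mul(add(Z, Z), add(Z, SSSZ))))))))
  [15] S(S(S(S(S(S(mul(Z, add(Z, SSSZ))))))))
  [16] S^6(Z)

Term B:
  start: add(mul(Z, Z), add(S^4(Z), S^4(Z)))
  [1] add(Z, add(S^4(Z), S^4(Z)))
  [2] add(S^4(Z), S^4(Z))
  [3] S(add(SSSZ, S^4(Z)))
  [4] S(S(add(SSZ, S^4(Z))))
  [5] S(S(S(add(SZ, S^4(Z)))))
  [6] S(S(S(S(add(Z, S^4(Z))))))
  [7] S^8(Z)

Answer: DIFFERENT — A ⇓ S^6(Z), B ⇓ S^8(Z)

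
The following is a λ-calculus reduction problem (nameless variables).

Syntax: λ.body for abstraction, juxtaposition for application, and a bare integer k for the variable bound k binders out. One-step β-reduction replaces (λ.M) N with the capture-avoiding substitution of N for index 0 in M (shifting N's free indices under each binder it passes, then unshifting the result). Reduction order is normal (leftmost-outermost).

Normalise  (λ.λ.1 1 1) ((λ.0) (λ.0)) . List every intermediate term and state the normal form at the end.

Answer: normal form = λ.λ.0  (in 6 steps)

Reduction:
  start: (λ.λ.1 1 1) ((λ.0) (λ.0))
  →1  λ.(λ.0) (λ.0) ((λ.0) (λ.0)) ((λ.0) (λ.0))
  →2  λ.(λ.0) ((λ.0) (λ.0)) ((λ.0) (λ.0))
  →3  λ.(λ.0) (λ.0) ((λ.0) (λ.0))
  →4  λ.(λ.0) ((λ.0) (λ.0))
  →5  λ.(λ.0) (λ.0)
  →6  λ.λ.0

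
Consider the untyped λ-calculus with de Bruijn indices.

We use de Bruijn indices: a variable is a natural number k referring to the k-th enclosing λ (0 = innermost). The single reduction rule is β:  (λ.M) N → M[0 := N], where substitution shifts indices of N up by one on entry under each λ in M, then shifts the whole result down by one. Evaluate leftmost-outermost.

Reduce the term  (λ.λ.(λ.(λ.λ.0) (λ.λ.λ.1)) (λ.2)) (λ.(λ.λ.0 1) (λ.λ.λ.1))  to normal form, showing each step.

  start: (λ.λ.(λ.(λ.λ.0) (λ.λ.λ.1)) (λ.2)) (λ.(λ.λ.0 1) (λ.λ.λ.1))
  step 1: λ.(λ.(λ.λ.0) (λ.λ.λ.1)) (λ.λ.(λ.λ.0 1) (λ.λ.λ.1))
  step 2: λ.(λ.λ.0) (λ.λ.λ.1)
  step 3: λ.λ.0

Answer: normal form = λ.λ.0  (in 3 steps)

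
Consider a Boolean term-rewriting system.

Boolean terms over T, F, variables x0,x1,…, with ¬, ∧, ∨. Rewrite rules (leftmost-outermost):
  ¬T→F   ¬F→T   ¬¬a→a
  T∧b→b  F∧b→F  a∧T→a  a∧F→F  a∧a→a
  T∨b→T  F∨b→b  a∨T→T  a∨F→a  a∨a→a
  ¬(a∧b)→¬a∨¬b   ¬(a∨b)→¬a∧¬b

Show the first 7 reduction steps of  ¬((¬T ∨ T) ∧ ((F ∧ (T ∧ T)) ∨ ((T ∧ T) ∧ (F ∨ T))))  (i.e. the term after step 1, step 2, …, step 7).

  start: ¬((¬T ∨ T) ∧ ((F ∧ (T ∧ T)) ∨ ((T ∧ T) ∧ (F ∨ T))))
  [1] ¬(¬T ∨ T) ∨ ¬((F ∧ (T ∧ T)) ∨ ((T ∧ T) ∧ (F ∨ T)))
  [2] (¬¬T ∧ ¬T) ∨ ¬((F ∧ (T ∧ T)) ∨ ((T ∧ T) ∧ (F ∨ T)))
  [3] (T ∧ ¬T) ∨ ¬((F ∧ (T ∧ T)) ∨ ((T ∧ T) ∧ (F ∨ T)))
  [4] ¬T ∨ ¬((F ∧ (T ∧ T)) ∨ ((T ∧ T) ∧ (F ∨ T)))
  [5] F ∨ ¬((F ∧ (T ∧ T)) ∨ ((T ∧ T) ∧ (F ∨ T)))
  [6] ¬((F ∧ (T ∧ T)) ∨ ((T ∧ T) ∧ (F ∨ T)))
  [7] ¬(F ∧ (T ∧ T)) ∧ ¬((T ∧ T) ∧ (F ∨ T))

Answer: after 7 steps: ¬(F ∧ (T ∧ T)) ∧ ¬((T ∧ T) ∧ (F ∨ T))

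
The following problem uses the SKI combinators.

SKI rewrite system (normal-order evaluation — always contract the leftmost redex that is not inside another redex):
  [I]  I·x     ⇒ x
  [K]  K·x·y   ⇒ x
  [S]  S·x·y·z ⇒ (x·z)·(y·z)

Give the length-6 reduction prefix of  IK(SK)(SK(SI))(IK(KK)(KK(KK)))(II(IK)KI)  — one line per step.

  start: IK(SK)(SK(SI))(IK(KK)(KK(KK)))(II(IK)KI)
  [1] K(SK)(SK(SI))(IK(KK)(KK(KK)))(II(IK)KI)
  [2] SK(IK(KK)(KK(KK)))(II(IK)KI)
  [3] K(II(IK)KI)(IK(KK)(KK(KK))(II(IK)KI))
  [4] II(IK)KI
  [5] I(IK)KI
  [6] IKKI

Answer: after 6 steps: IKKI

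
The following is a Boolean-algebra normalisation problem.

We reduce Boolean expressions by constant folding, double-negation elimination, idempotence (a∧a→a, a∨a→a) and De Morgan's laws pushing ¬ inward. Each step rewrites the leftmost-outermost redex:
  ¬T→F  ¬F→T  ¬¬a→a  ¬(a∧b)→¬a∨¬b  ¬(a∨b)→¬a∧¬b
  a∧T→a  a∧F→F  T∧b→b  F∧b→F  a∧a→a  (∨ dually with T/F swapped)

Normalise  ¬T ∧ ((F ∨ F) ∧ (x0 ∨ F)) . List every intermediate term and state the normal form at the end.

  start: ¬T ∧ ((F ∨ F) ∧ (x0 ∨ F))
  step 1: F ∧ ((F ∨ F) ∧ (x0 ∨ F))
  step 2: F

Answer: normal form = F  (in 2 steps)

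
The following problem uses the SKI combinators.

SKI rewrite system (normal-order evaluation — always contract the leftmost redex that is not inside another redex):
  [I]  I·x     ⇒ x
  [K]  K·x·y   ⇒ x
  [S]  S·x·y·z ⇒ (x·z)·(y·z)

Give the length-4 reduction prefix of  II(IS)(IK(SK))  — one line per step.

Answer: after 4 steps: S(K(SK))

Reduction:
  start: II(IS)(IK(SK))
  [1] I(IS)(IK(SK))
  [2] IS(IK(SK))
  [3] S(IK(SK))
  [4] S(K(SK))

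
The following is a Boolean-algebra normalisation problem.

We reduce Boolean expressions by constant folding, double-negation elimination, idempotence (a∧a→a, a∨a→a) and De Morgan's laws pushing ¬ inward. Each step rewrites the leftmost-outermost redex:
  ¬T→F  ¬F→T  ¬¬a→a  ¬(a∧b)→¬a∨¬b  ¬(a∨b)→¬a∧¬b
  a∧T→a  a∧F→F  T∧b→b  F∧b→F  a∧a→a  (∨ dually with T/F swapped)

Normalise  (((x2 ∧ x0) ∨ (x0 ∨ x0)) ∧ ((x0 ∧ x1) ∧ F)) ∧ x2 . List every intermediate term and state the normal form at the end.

  start: (((x2 ∧ x0) ∨ (x0 ∨ x0)) ∧ ((x0 ∧ x1) ∧ F)) ∧ x2
  step 1: (((x2 ∧ x0) ∨ x0) ∧ ((x0 ∧ x1) ∧ F)) ∧ x2
  step 2: (((x2 ∧ x0) ∨ x0) ∧ F) ∧ x2
  step 3: F ∧ x2
  step 4: F

Answer: normal form = F  (in 4 steps)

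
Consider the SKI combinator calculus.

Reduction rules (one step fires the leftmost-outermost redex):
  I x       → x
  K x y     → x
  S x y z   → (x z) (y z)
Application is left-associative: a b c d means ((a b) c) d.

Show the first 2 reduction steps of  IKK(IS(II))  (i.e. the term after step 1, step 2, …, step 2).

  start: IKK(IS(II))
  [1] KK(IS(II))
  [2] K

Answer: after 2 steps: K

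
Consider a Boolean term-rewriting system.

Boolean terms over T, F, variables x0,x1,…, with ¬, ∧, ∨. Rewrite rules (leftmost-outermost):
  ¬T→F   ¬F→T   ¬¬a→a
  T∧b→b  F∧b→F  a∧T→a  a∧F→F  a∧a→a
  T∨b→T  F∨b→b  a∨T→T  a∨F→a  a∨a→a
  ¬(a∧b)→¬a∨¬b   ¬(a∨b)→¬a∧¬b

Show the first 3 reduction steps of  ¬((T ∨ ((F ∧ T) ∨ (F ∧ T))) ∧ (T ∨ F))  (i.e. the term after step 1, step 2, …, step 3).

  start: ¬((T ∨ ((F ∧ T) ∨ (F ∧ T))) ∧ (T ∨ F))
  [1] ¬(T ∨ ((F ∧ T) ∨ (F ∧ T))) ∨ ¬(T ∨ F)
  [2] (¬T ∧ ¬((F ∧ T) ∨ (F ∧ T))) ∨ ¬(T ∨ F)
  [3] (F ∧ ¬((F ∧ T) ∨ (F ∧ T))) ∨ ¬(T ∨ F)

Answer: after 3 steps: (F ∧ ¬((F ∧ T) ∨ (F ∧ T))) ∨ ¬(T ∨ F)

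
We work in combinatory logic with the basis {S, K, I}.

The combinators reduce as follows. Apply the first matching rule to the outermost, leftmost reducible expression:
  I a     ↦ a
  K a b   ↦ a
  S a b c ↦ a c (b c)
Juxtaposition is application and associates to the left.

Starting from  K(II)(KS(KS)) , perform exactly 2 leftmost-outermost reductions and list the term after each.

  start: K(II)(KS(KS))
  step 1: II
  step 2: I

Answer: after 2 steps: I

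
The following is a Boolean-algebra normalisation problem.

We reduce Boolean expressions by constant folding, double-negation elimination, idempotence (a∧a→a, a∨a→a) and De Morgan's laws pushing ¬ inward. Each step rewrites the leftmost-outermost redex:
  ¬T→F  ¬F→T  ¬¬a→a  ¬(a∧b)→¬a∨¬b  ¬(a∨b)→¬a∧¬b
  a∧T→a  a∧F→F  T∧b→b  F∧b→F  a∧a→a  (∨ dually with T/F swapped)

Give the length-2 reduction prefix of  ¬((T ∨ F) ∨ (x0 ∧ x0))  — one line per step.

Answer: after 2 steps: (¬T ∧ ¬F) ∧ ¬(x0 ∧ x0)

Derivation:
  start: ¬((T ∨ F) ∨ (x0 ∧ x0))
  →1  ¬(T ∨ F) ∧ ¬(x0 ∧ x0)
  →2  (¬T ∧ ¬F) ∧ ¬(x0 ∧ x0)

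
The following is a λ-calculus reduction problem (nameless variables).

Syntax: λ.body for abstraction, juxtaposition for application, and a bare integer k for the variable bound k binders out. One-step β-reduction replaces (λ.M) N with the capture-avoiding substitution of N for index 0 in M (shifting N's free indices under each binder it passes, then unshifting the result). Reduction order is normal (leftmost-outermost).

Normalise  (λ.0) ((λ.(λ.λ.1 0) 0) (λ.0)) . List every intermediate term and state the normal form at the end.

  start: (λ.0) ((λ.(λ.λ.1 0) 0) (λ.0))
  [1] (λ.(λ.λ.1 0) 0) (λ.0)
  [2] (λ.λ.1 0) (λ.0)
  [3] λ.(λ.0) 0
  [4] λ.0

Answer: normal form = λ.0  (in 4 steps)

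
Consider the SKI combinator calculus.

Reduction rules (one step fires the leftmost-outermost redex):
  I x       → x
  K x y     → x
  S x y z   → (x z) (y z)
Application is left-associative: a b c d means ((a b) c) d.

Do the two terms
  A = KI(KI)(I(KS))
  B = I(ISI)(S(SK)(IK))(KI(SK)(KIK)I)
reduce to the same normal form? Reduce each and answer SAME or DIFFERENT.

Answer: DIFFERENT — A ⇓ KS, B ⇓ KI

Derivation:
Term A:
  start: KI(KI)(I(KS))
  →1  I(I(KS))
  →2  I(KS)
  →3  KS

Term B:
  start: I(ISI)(S(SK)(IK))(KI(SK)(KIK)I)
  →1  ISI(S(SK)(IK))(KI(SK)(KIK)I)
  →2  SI(S(SK)(IK))(KI(SK)(KIK)I)
  →3  I(KI(SK)(KIK)I)(S(SK)(IK)(KI(SK)(KIK)I))
  →4  KI(SK)(KIK)I(S(SK)(IK)(KI(SK)(KIK)I))
  →5  I(KIK)I(S(SK)(IK)(KI(SK)(KIK)I))
  →6  KIKI(S(SK)(IK)(KI(SK)(KIK)I))
  →7  II(S(SK)(IK)(KI(SK)(KIK)I))
  →8  I(S(SK)(IK)(KI(SK)(KIK)I))
  →9  S(SK)(IK)(KI(SK)(KIK)I)
  →10  SK(KI(SK)(KIK)I)(IK(KI(SK)(KIK)I))
  →11  K(IK(KI(SK)(KIK)I))(KI(SK)(KIK)I(IK(KI(SK)(KIK)I)))
  →12  IK(KI(SK)(KIK)I)
  →13  K(KI(SK)(KIK)I)
  →14  K(I(KIK)I)
  →15  K(KIKI)
  →16  K(II)
  →17  KI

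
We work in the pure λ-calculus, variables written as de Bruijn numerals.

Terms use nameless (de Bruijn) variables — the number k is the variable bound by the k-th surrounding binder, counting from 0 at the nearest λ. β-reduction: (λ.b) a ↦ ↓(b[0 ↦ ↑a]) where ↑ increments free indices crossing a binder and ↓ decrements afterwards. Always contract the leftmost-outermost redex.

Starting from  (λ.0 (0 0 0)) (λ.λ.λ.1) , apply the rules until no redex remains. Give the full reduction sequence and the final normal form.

  start: (λ.0 (0 0 0)) (λ.λ.λ.1)
  [1] (λ.λ.λ.1) ((λ.λ.λ.1) (λ.λ.λ.1) (λ.λ.λ.1))
  [2] λ.λ.1

Answer: normal form = λ.λ.1  (in 2 steps)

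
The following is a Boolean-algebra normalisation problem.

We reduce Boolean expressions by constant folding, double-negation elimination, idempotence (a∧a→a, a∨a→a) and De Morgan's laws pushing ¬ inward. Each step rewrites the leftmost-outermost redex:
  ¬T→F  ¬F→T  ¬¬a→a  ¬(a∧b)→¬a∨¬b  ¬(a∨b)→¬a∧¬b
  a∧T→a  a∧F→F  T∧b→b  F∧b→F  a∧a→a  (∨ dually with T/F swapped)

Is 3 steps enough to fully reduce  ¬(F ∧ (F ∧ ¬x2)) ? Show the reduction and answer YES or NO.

  start: ¬(F ∧ (F ∧ ¬x2))
  →1  ¬F ∨ ¬(F ∧ ¬x2)
  →2  T ∨ ¬(F ∧ ¬x2)
  →3  T

Answer: YES — reaches normal form T in 3 ≤ 3 steps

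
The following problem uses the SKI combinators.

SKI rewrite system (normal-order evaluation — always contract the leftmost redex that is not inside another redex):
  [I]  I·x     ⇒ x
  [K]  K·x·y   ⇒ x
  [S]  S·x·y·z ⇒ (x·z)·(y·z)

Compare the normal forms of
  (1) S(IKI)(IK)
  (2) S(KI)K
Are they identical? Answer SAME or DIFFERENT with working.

Term A:
  start: S(IKI)(IK)
  [1] S(KI)(IK)
  [2] S(KI)K

Term B:
  start: S(KI)K

Answer: SAME — A ⇓ S(KI)K, B ⇓ S(KI)K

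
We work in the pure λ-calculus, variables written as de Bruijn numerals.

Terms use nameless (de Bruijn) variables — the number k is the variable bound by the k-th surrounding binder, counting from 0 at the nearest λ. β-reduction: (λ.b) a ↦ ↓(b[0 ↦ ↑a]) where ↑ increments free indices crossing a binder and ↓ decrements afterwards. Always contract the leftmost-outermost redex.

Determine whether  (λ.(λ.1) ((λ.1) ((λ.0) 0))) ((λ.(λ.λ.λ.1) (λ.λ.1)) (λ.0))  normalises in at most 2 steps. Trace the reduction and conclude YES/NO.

  start: (λ.(λ.1) ((λ.1) ((λ.0) 0))) ((λ.(λ.λ.λ.1) (λ.λ.1)) (λ.0))
  [1] (λ.(λ.(λ.λ.λ.1) (λ.λ.1)) (λ.0)) ((λ.(λ.(λ.λ.λ.1) (λ.λ.1)) (λ.0)) ((λ.0) ((λ.(λ.λ.λ.1) (λ.λ.1)) (λ.0))))
  [2] (λ.(λ.λ.λ.1) (λ.λ.1)) (λ.0)

Answer: NO — after 2 steps the term is (λ.(λ.λ.λ.1) (λ.λ.1)) (λ.0), not yet normal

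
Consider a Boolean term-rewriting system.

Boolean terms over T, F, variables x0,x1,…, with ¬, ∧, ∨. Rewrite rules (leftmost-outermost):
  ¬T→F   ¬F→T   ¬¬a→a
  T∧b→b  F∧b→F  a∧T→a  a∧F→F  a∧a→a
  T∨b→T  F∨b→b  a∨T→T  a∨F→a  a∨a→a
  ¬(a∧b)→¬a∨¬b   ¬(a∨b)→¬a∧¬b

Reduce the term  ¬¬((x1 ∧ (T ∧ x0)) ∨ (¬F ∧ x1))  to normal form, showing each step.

Answer: normal form = (x1 ∧ x0) ∨ x1  (in 4 steps)

Derivation:
  start: ¬¬((x1 ∧ (T ∧ x0)) ∨ (¬F ∧ x1))
  [1] (x1 ∧ (T ∧ x0)) ∨ (¬F ∧ x1)
  [2] (x1 ∧ x0) ∨ (¬F ∧ x1)
  [3] (x1 ∧ x0) ∨ (T ∧ x1)
  [4] (x1 ∧ x0) ∨ x1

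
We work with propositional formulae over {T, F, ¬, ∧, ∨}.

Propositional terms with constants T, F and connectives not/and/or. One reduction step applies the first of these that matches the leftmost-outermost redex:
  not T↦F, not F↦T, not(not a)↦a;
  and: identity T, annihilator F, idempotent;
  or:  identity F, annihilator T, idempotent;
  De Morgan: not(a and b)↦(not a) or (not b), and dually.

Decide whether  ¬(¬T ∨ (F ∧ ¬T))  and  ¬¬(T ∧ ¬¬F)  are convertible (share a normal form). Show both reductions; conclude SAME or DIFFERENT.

Term A:
  start: ¬(¬T ∨ (F ∧ ¬T))
  →1  ¬¬T ∧ ¬(F ∧ ¬T)
  →2  T ∧ ¬(F ∧ ¬T)
  →3  ¬(F ∧ ¬T)
  →4  ¬F ∨ ¬¬T
  →5  T ∨ ¬¬T
  →6  T

Term B:
  start: ¬¬(T ∧ ¬¬F)
  →1  T ∧ ¬¬F
  →2  ¬¬F
  →3  F

Answer: DIFFERENT — A ⇓ T, B ⇓ F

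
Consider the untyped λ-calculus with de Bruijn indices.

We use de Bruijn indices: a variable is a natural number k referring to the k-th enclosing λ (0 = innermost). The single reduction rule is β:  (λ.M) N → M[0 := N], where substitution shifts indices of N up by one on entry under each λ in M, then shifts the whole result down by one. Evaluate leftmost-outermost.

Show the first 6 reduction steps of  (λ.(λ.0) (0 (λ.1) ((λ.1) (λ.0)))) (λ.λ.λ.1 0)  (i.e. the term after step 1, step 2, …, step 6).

  start: (λ.(λ.0) (0 (λ.1) ((λ.1) (λ.0)))) (λ.λ.λ.1 0)
  step 1: (λ.0) ((λ.λ.λ.1 0) (λ.λ.λ.λ.1 0) ((λ.λ.λ.λ.1 0) (λ.0)))
  step 2: (λ.λ.λ.1 0) (λ.λ.λ.λ.1 0) ((λ.λ.λ.λ.1 0) (λ.0))
  step 3: (λ.λ.1 0) ((λ.λ.λ.λ.1 0) (λ.0))
  step 4: λ.(λ.λ.λ.λ.1 0) (λ.0) 0
  step 5: λ.(λ.λ.λ.1 0) 0
  step 6: λ.λ.λ.1 0

Answer: after 6 steps: λ.λ.λ.1 0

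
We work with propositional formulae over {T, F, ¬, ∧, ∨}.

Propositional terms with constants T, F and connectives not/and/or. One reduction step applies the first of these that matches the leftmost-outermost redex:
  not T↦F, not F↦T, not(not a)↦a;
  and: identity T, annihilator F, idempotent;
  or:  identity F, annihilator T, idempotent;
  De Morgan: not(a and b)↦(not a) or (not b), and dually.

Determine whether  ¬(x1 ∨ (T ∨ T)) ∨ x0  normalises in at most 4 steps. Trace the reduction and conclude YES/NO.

  start: ¬(x1 ∨ (T ∨ T)) ∨ x0
  step 1: (¬x1 ∧ ¬(T ∨ T)) ∨ x0
  step 2: (¬x1 ∧ (¬T ∧ ¬T)) ∨ x0
  step 3: (¬x1 ∧ ¬T) ∨ x0
  step 4: (¬x1 ∧ F) ∨ x0

Answer: NO — after 4 steps the term is (¬x1 ∧ F) ∨ x0, not yet normal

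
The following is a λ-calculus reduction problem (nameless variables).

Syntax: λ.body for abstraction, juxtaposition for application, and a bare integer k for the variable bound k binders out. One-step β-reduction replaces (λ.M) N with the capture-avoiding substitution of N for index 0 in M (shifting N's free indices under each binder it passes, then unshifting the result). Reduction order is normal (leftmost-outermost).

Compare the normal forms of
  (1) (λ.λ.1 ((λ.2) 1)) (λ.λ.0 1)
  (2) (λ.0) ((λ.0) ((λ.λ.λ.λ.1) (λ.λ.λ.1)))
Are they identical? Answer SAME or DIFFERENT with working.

Term A:
  start: (λ.λ.1 ((λ.2) 1)) (λ.λ.0 1)
  →1  λ.(λ.λ.0 1) ((λ.λ.λ.0 1) (λ.λ.0 1))
  →2  λ.λ.0 ((λ.λ.λ.0 1) (λ.λ.0 1))
  →3  λ.λ.0 (λ.λ.0 1)

Term B:
  start: (λ.0) ((λ.0) ((λ.λ.λ.λ.1) (λ.λ.λ.1)))
  →1  (λ.0) ((λ.λ.λ.λ.1) (λ.λ.λ.1))
  →2  (λ.λ.λ.λ.1) (λ.λ.λ.1)
  →3  λ.λ.λ.1

Answer: DIFFERENT — A ⇓ λ.λ.0 (λ.λ.0 1), B ⇓ λ.λ.λ.1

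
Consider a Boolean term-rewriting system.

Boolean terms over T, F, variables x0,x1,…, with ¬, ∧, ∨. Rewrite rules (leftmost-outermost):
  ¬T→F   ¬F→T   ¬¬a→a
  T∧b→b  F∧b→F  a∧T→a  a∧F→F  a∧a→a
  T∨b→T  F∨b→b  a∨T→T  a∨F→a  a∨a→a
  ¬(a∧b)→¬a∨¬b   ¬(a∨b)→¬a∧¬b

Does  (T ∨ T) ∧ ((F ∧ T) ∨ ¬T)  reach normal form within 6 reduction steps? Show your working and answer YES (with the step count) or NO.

Answer: YES — reaches normal form F in 5 ≤ 6 steps

Derivation:
  start: (T ∨ T) ∧ ((F ∧ T) ∨ ¬T)
  step 1: T ∧ ((F ∧ T) ∨ ¬T)
  step 2: (F ∧ T) ∨ ¬T
  step 3: F ∨ ¬T
  step 4: ¬T
  step 5: F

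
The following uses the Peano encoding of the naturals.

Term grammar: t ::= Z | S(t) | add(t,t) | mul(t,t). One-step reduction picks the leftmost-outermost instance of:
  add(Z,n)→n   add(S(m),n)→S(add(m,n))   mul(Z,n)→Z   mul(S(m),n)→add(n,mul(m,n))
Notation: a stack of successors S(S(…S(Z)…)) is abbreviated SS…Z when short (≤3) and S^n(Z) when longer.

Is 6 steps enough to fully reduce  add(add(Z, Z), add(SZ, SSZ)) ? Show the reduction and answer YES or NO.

Answer: YES — reaches normal form SSSZ in 4 ≤ 6 steps

Reduction:
  start: add(add(Z, Z), add(SZ, SSZ))
  [1] add(Z, add(SZ, SSZ))
  [2] add(SZ, SSZ)
  [3] S(add(Z, SSZ))
  [4] SSSZ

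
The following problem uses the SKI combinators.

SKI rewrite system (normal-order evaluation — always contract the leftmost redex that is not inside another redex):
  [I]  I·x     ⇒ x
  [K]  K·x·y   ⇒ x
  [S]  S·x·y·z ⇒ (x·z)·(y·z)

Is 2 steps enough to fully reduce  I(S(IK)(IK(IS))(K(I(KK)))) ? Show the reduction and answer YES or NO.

  start: I(S(IK)(IK(IS))(K(I(KK))))
  →1  S(IK)(IK(IS))(K(I(KK)))
  →2  IK(K(I(KK)))(IK(IS)(K(I(KK))))

Answer: NO — after 2 steps the term is IK(K(I(KK)))(IK(IS)(K(I(KK)))), not yet normal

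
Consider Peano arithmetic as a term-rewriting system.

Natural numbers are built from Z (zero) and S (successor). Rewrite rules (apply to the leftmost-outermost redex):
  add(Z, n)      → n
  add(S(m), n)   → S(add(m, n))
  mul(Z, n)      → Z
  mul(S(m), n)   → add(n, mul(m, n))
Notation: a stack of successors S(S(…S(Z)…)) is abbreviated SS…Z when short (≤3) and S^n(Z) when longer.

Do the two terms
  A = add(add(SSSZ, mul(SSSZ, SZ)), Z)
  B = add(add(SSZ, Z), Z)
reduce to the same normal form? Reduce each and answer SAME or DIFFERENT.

Answer: DIFFERENT — A ⇓ S^6(Z), B ⇓ SSZ

Working:
Term A:
  start: add(add(SSSZ, mul(SSSZ, SZ)), Z)
  step 1: add(S(add(SSZ, mul(SSSZ, SZ))), Z)
  step 2: S(add(add(SSZ, mul(SSSZ, SZ)), Z))
  step 3: S(add(S(add(SZ, mul(SSSZ, SZ))), Z))
  step 4: S(S(add(add(SZ, mul(SSSZ, SZ)), Z)))
  step 5: S(S(add(S(add(Z, mul(SSSZ, SZ))), Z)))
  step 6: S(S(S(add(add(Z, mul(SSSZ, SZ)), Z))))
  step 7: S(S(S(add(mul(SSSZ, SZ), Z))))
  step 8: S(S(S(add(add(SZ, mul(SSZ, SZ)), Z))))
  step 9: S(S(S(add(S(add(Z, mul(SSZ, SZ))), Z))))
  step 10: S(S(S(S(add(add(Z, mul(SSZ, SZ)), Z)))))
  step 11: S(S(S(S(add(mul(SSZ, SZ), Z)))))
  step 12: S(S(S(S(add(add(SZ, mul(SZ, SZ)), Z)))))
  step 13: S(S(S(S(add(S(add(Z, mul(SZ, SZ))), Z)))))
  step 14: S(S(S(S(S(add(add(Z, mul(SZ, SZ)), Z))))))
  step 15: S(S(S(S(S(add(mul(SZ, SZ), Z))))))
  step 16: S(S(S(S(S(add(add(SZ, mul(Z, SZ)), Z))))))
  step 17: S(S(S(S(S(add(S(add(Z, mul(Z, SZ))), Z))))))
  step 18: S(S(S(S(S(S(add(add(Z, mul(Z, SZ)), Z)))))))
  step 19: S(S(S(S(S(S(add(mul(Z, SZ), Z)))))))
  step 20: S(S(S(S(S(S(add(Z, Z)))))))
  step 21: S^6(Z)

Term B:
  start: add(add(SSZ, Z), Z)
  step 1: add(S(add(SZ, Z)), Z)
  step 2: S(add(add(SZ, Z), Z))
  step 3: S(add(S(add(Z, Z)), Z))
  step 4: S(S(add(add(Z, Z), Z)))
  step 5: S(S(add(Z, Z)))
  step 6: SSZ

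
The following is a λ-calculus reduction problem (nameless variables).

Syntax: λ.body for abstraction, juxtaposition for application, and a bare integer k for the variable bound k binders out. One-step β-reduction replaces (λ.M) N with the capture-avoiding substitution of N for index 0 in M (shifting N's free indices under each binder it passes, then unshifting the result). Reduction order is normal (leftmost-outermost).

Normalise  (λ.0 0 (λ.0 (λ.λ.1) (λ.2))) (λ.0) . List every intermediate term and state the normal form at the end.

  start: (λ.0 0 (λ.0 (λ.λ.1) (λ.2))) (λ.0)
  [1] (λ.0) (λ.0) (λ.0 (λ.λ.1) (λ.λ.0))
  [2] (λ.0) (λ.0 (λ.λ.1) (λ.λ.0))
  [3] λ.0 (λ.λ.1) (λ.λ.0)

Answer: normal form = λ.0 (λ.λ.1) (λ.λ.0)  (in 3 steps)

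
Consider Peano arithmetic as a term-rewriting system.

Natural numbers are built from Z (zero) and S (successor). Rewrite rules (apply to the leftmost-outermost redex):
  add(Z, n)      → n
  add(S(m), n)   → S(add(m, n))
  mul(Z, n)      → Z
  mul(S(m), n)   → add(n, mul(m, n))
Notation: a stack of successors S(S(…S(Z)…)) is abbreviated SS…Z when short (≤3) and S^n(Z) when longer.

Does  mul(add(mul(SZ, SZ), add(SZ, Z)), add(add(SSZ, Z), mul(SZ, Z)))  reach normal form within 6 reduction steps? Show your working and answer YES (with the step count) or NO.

  start: mul(add(mul(SZ, SZ), add(SZ, Z)), add(add(SSZ, Z), mul(SZ, Z)))
  →1  mul(add(add(SZ, mul(Z, SZ)), add(SZ, Z)), add(add(SSZ, Z), mul(SZ, Z)))
  →2  mul(add(S(add(Z, mul(Z, SZ))), add(SZ, Z)), add(add(SSZ, Z), mul(SZ, Z)))
  →3  mul(S(add(add(Z, mul(Z, SZ)), add(SZ, Z))), add(add(SSZ, Z), mul(SZ, Z)))
  →4  add(add(add(SSZ, Z), mul(SZ, Z)), mul(add(add(Z, mul(Z, SZ)), add(SZ, Z)), add(add(SSZ, Z), mul(SZ, Z))))
  →5  add(add(S(add(SZ, Z)), mul(SZ, Z)), mul(add(add(Z, mul(Z, SZ)), add(SZ, Z)), add(add(SSZ, Z), mul(SZ, Z))))
  →6  add(S(add(add(SZ, Z), mul(SZ, Z))), mul(add(add(Z, mul(Z, SZ)), add(SZ, Z)), add(add(SSZ, Z), mul(SZ, Z))))

Answer: NO — after 6 steps the term is add(S(add(add(SZ, Z), mul(SZ, Z))), mul(add(add(Z, mul(Z, SZ)), add(SZ, Z)), add(add(SSZ, Z), mul(SZ, Z)))), not yet normal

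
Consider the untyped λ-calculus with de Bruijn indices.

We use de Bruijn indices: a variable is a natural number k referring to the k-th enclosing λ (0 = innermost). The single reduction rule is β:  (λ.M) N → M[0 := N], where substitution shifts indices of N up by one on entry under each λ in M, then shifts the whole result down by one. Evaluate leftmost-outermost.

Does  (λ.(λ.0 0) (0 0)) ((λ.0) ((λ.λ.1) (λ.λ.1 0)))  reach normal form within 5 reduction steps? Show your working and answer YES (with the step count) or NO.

Answer: NO — after 5 steps the term is (λ.λ.1 0) ((λ.0) ((λ.λ.1) (λ.λ.1 0)) ((λ.0) ((λ.λ.1) (λ.λ.1 0)))), not yet normal

Working:
  start: (λ.(λ.0 0) (0 0)) ((λ.0) ((λ.λ.1) (λ.λ.1 0)))
  [1] (λ.0 0) ((λ.0) ((λ.λ.1) (λ.λ.1 0)) ((λ.0) ((λ.λ.1) (λ.λ.1 0))))
  [2] (λ.0) ((λ.λ.1) (λ.λ.1 0)) ((λ.0) ((λ.λ.1) (λ.λ.1 0))) ((λ.0) ((λ.λ.1) (λ.λ.1 0)) ((λ.0) ((λ.λ.1) (λ.λ.1 0))))
  [3] (λ.λ.1) (λ.λ.1 0) ((λ.0) ((λ.λ.1) (λ.λ.1 0))) ((λ.0) ((λ.λ.1) (λ.λ.1 0)) ((λ.0) ((λ.λ.1) (λ.λ.1 0))))
  [4] (λ.λ.λ.1 0) ((λ.0) ((λ.λ.1) (λ.λ.1 0))) ((λ.0) ((λ.λ.1) (λ.λ.1 0)) ((λ.0) ((λ.λ.1) (λ.λ.1 0))))
  [5] (λ.λ.1 0) ((λ.0) ((λ.λ.1) (λ.λ.1 0)) ((λ.0) ((λ.λ.1) (λ.λ.1 0))))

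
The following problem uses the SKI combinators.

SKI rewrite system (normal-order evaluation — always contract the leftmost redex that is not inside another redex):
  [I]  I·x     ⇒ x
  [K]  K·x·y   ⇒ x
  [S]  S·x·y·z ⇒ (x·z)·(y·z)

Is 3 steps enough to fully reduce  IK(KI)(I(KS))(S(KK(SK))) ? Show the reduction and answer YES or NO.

Answer: YES — reaches normal form I in 3 ≤ 3 steps

Working:
  start: IK(KI)(I(KS))(S(KK(SK)))
  [1] K(KI)(I(KS))(S(KK(SK)))
  [2] KI(S(KK(SK)))
  [3] I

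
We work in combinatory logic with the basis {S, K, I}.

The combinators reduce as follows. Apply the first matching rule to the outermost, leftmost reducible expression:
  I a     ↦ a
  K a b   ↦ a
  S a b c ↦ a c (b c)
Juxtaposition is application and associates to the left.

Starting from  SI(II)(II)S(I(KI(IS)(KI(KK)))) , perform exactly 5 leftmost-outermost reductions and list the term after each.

Answer: after 5 steps: I(II)S(I(KI(IS)(KI(KK))))

Derivation:
  start: SI(II)(II)S(I(KI(IS)(KI(KK))))
  [1] I(II)(II(II))S(I(KI(IS)(KI(KK))))
  [2] II(II(II))S(I(KI(IS)(KI(KK))))
  [3] I(II(II))S(I(KI(IS)(KI(KK))))
  [4] II(II)S(I(KI(IS)(KI(KK))))
  [5] I(II)S(I(KI(IS)(KI(KK))))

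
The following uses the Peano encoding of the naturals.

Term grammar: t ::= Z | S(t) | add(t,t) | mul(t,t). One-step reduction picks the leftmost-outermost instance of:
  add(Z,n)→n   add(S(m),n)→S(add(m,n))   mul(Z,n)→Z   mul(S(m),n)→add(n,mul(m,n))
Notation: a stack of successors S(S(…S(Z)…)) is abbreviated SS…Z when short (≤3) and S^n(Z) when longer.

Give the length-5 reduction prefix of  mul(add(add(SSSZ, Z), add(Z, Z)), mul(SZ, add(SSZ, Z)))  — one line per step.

  start: mul(add(add(SSSZ, Z), add(Z, Z)), mul(SZ, add(SSZ, Z)))
  step 1: mul(add(S(add(SSZ, Z)), add(Z, Z)), mul(SZ, add(SSZ, Z)))
  step 2: mul(S(add(add(SSZ, Z), add(Z, Z))), mul(SZ, add(SSZ, Z)))
  step 3: add(mul(SZ, add(SSZ, Z)), mul(add(add(SSZ, Z), add(Z, Z)), mul(SZ, add(SSZ, Z))))
  step 4: add(add(add(SSZ, Z), mul(Z, add(SSZ, Z))), mul(add(add(SSZ, Z), add(Z, Z)), mul(SZ, add(SSZ, Z))))
  step 5: add(add(S(add(SZ, Z)), mul(Z, add(SSZ, Z))), mul(add(add(SSZ, Z), add(Z, Z)), mul(SZ, add(SSZ, Z))))

Answer: after 5 steps: add(add(S(add(SZ, Z)), mul(Z, add(SSZ, Z))), mul(add(add(SSZ, Z), add(Z, Z)), mul(SZ, add(SSZ, Z))))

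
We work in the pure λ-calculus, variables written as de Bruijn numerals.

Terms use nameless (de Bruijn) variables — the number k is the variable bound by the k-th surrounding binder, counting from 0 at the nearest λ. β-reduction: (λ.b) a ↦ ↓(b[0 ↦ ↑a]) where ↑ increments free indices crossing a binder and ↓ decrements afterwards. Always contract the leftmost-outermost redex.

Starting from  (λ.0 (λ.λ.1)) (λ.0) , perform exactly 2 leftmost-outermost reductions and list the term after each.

Answer: after 2 steps: λ.λ.1

Working:
  start: (λ.0 (λ.λ.1)) (λ.0)
  step 1: (λ.0) (λ.λ.1)
  step 2: λ.λ.1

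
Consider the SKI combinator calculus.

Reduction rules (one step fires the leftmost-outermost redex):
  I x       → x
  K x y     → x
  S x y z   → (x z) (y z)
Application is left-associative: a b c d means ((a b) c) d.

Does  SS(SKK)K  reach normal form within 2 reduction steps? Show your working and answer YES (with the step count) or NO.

  start: SS(SKK)K
  →1  SK(SKKK)
  →2  SK(KK(KK))

Answer: NO — after 2 steps the term is SK(KK(KK)), not yet normal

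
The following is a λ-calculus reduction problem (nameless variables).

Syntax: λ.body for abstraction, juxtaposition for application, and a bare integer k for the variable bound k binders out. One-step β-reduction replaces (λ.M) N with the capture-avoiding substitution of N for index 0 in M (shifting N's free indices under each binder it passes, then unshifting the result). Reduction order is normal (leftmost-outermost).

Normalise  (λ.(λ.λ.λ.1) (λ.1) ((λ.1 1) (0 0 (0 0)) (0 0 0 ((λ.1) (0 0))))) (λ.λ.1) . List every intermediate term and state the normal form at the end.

Answer: normal form = λ.λ.λ.1  (in 6 steps)

Working:
  start: (λ.(λ.λ.λ.1) (λ.1) ((λ.1 1) (0 0 (0 0)) (0 0 0 ((λ.1) (0 0))))) (λ.λ.1)
  [1] (λ.λ.λ.1) (λ.λ.λ.1) ((λ.(λ.λ.1) (λ.λ.1)) ((λ.λ.1) (λ.λ.1) ((λ.λ.1) (λ.λ.1))) ((λ.λ.1) (λ.λ.1) (λ.λ.1) ((λ.λ.λ.1) ((λ.λ.1) (λ.λ.1)))))
  [2] (λ.λ.1) ((λ.(λ.λ.1) (λ.λ.1)) ((λ.λ.1) (λ.λ.1) ((λ.λ.1) (λ.λ.1))) ((λ.λ.1) (λ.λ.1) (λ.λ.1) ((λ.λ.λ.1) ((λ.λ.1) (λ.λ.1)))))
  [3] λ.(λ.(λ.λ.1) (λ.λ.1)) ((λ.λ.1) (λ.λ.1) ((λ.λ.1) (λ.λ.1))) ((λ.λ.1) (λ.λ.1) (λ.λ.1) ((λ.λ.λ.1) ((λ.λ.1) (λ.λ.1))))
  [4] λ.(λ.λ.1) (λ.λ.1) ((λ.λ.1) (λ.λ.1) (λ.λ.1) ((λ.λ.λ.1) ((λ.λ.1) (λ.λ.1))))
  [5] λ.(λ.λ.λ.1) ((λ.λ.1) (λ.λ.1) (λ.λ.1) ((λ.λ.λ.1) ((λ.λ.1) (λ.λ.1))))
  [6] λ.λ.λ.1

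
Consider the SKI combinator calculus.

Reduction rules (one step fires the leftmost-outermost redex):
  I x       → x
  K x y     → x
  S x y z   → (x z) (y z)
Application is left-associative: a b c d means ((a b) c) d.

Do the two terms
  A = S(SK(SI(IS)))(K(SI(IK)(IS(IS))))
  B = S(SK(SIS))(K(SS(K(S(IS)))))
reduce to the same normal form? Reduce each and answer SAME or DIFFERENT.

Term A:
  start: S(SK(SI(IS)))(K(SI(IK)(IS(IS))))
  →1  S(SK(SIS))(K(SI(IK)(IS(IS))))
  →2  S(SK(SIS))(K(I(IS(IS))(IK(IS(IS)))))
  →3  S(SK(SIS))(K(IS(IS)(IK(IS(IS)))))
  →4  S(SK(SIS))(K(S(IS)(IK(IS(IS)))))
  →5  S(SK(SIS))(K(SS(IK(IS(IS)))))
  →6  S(SK(SIS))(K(SS(K(IS(IS)))))
  →7  S(SK(SIS))(K(SS(K(S(IS)))))
  →8  S(SK(SIS))(K(SS(K(SS))))

Term B:
  start: S(SK(SIS))(K(SS(K(S(IS)))))
  →1  S(SK(SIS))(K(SS(K(SS))))

Answer: SAME — A ⇓ S(SK(SIS))(K(SS(K(SS)))), B ⇓ S(SK(SIS))(K(SS(K(SS))))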